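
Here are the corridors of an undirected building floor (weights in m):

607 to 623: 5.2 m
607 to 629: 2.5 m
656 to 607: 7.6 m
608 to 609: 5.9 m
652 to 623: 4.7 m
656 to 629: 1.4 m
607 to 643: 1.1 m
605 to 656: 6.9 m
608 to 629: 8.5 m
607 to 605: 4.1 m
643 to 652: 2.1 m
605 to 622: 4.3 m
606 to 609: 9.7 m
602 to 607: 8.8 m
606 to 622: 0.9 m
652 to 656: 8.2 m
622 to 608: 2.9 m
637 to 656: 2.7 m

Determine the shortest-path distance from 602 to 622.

17.2 m

Running Dijkstra from 602:
602: 0
607: 8.8  (via 602)
643: 9.9  (via 607)
629: 11.3  (via 607)
652: 12  (via 643)
656: 12.7  (via 629)
605: 12.9  (via 607)
623: 14  (via 607)
637: 15.4  (via 656)
622: 17.2  (via 605)
Shortest route: 602–607–605–622 = 17.2 m.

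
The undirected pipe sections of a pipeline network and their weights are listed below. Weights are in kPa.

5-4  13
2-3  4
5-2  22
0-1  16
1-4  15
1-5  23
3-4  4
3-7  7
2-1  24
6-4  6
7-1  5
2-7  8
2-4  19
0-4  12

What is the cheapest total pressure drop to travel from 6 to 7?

Settle nodes by increasing distance from 6:
6: 0
4: 6  (via 6)
3: 10  (via 4)
2: 14  (via 3)
7: 17  (via 3)
Shortest route: 6 → 4 → 3 → 7 = 17 kPa.

17 kPa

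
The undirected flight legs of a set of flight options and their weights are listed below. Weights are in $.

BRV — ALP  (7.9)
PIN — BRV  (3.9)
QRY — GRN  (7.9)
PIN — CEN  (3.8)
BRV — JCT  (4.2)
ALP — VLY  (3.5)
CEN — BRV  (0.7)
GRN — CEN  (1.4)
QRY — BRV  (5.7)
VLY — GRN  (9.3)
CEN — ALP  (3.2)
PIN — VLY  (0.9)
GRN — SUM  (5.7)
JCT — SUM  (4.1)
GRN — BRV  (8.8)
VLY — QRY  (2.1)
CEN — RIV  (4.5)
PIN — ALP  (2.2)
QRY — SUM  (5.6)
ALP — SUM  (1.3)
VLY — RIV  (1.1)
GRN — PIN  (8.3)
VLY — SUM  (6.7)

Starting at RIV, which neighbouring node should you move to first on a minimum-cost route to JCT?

Candidate routes:
RIV–CEN–BRV–JCT: 4.5+0.7+4.2 = 9.4
RIV–VLY–ALP–SUM–JCT: 1.1+3.5+1.3+4.1 = 10
RIV–VLY–PIN–ALP–SUM–JCT: 1.1+0.9+2.2+1.3+4.1 = 9.6
RIV–VLY–PIN–BRV–JCT: 1.1+0.9+3.9+4.2 = 10.1
The minimum is $9.4 via RIV–CEN–BRV–JCT.
So from RIV the first move is to CEN.

CEN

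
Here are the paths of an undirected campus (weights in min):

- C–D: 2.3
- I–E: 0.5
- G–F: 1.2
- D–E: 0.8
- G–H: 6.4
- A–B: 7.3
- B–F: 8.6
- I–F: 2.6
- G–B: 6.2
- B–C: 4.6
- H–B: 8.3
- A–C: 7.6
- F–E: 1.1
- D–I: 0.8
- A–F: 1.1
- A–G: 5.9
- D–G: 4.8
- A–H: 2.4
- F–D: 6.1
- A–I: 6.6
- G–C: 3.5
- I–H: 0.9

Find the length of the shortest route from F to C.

4.2 min

Shortest distances from F:
F: 0
A: 1.1  (via F)
E: 1.1  (via F)
G: 1.2  (via F)
I: 1.6  (via E)
D: 1.9  (via E)
H: 2.5  (via I)
C: 4.2  (via D)
Shortest route: F → E → D → C = 4.2 min.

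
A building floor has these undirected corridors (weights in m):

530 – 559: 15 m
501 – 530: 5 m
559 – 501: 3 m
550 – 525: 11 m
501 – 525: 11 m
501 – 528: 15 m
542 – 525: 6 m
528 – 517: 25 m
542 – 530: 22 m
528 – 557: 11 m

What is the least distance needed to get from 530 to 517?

45 m

Compare a few routes:
530–559–501–528–517: 15+3+15+25 = 58
530–501–528–517: 5+15+25 = 45
The minimum is 45 m via 530–501–528–517.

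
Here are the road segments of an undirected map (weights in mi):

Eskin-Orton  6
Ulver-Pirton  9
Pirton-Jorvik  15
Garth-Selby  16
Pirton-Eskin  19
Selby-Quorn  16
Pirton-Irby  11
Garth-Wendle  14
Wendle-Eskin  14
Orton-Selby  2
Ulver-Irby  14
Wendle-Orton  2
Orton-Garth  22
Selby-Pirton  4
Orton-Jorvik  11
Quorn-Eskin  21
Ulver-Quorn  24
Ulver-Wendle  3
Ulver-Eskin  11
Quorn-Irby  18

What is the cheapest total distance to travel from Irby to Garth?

Shortest distances from Irby:
Irby: 0
Pirton: 11  (via Irby)
Ulver: 14  (via Irby)
Selby: 15  (via Pirton)
Wendle: 17  (via Ulver)
Orton: 17  (via Selby)
Quorn: 18  (via Irby)
Eskin: 23  (via Orton)
Jorvik: 26  (via Pirton)
Garth: 31  (via Selby)
Shortest route: Irby → Pirton → Selby → Garth = 31 mi.

31 mi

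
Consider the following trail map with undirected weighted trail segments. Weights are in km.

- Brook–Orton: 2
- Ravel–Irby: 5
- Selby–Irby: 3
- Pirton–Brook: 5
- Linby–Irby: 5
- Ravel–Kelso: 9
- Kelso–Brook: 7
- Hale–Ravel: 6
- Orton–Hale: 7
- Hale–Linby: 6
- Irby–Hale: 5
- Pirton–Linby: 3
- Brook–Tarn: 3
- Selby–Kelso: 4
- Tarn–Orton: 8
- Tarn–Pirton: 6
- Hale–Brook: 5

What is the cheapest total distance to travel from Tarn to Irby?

13 km

Shortest distances from Tarn:
Tarn: 0
Brook: 3  (via Tarn)
Orton: 5  (via Brook)
Pirton: 6  (via Tarn)
Hale: 8  (via Brook)
Linby: 9  (via Pirton)
Kelso: 10  (via Brook)
Irby: 13  (via Hale)
Shortest route: Tarn–Brook–Hale–Irby = 13 km.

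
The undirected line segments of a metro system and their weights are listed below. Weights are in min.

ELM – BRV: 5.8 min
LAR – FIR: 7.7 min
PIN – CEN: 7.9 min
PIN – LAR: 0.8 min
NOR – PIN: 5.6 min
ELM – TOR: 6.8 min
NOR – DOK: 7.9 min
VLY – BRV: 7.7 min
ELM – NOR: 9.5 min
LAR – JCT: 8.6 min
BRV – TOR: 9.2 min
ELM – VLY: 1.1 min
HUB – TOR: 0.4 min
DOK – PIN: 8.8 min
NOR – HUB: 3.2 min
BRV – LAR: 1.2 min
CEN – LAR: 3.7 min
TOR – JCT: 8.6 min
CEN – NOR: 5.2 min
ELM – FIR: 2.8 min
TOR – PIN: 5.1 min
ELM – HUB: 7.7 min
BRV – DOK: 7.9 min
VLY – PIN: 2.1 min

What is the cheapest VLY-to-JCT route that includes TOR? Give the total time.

Best VLY to TOR: VLY–PIN–TOR costing 7.2
Best TOR to JCT: TOR–JCT costing 8.6
Total via TOR: 7.2 + 8.6 = 15.8 min.

15.8 min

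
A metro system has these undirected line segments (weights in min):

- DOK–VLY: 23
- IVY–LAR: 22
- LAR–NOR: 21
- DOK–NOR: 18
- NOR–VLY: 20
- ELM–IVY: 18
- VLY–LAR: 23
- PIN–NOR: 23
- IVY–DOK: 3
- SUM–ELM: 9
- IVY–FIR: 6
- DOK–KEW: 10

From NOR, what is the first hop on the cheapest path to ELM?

Compare a few routes:
NOR–DOK–IVY–ELM: 18+3+18 = 39
NOR–VLY–LAR–IVY–ELM: 20+23+22+18 = 83
NOR–LAR–IVY–ELM: 21+22+18 = 61
NOR–VLY–DOK–IVY–ELM: 20+23+3+18 = 64
Cheapest is NOR–DOK–IVY–ELM at 39 min.
So from NOR the first move is to DOK.

DOK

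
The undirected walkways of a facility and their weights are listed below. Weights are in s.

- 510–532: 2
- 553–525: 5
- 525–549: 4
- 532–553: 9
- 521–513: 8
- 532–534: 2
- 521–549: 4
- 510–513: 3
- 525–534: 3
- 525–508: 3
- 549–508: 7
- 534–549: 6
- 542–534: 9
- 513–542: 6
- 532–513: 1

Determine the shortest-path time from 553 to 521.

Running Dijkstra from 553:
553: 0
525: 5  (via 553)
508: 8  (via 525)
534: 8  (via 525)
549: 9  (via 525)
532: 9  (via 553)
513: 10  (via 532)
510: 11  (via 532)
521: 13  (via 549)
Shortest route: 553 → 525 → 549 → 521 = 13 s.

13 s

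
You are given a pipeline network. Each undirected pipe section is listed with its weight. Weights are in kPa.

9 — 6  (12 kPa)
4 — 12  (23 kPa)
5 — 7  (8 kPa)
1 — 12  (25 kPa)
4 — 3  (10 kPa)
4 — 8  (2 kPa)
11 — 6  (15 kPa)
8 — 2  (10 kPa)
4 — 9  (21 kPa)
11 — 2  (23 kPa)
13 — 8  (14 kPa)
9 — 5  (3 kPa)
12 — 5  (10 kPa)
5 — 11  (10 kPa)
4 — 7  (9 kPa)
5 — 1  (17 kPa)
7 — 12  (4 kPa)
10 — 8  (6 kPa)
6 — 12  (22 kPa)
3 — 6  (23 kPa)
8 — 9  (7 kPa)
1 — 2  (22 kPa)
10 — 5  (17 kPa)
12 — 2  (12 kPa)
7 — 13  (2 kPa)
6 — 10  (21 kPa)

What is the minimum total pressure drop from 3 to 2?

22 kPa

Settle nodes by increasing distance from 3:
3: 0
4: 10  (via 3)
8: 12  (via 4)
10: 18  (via 8)
7: 19  (via 4)
9: 19  (via 8)
13: 21  (via 7)
2: 22  (via 8)
Shortest route: 3 → 4 → 8 → 2 = 22 kPa.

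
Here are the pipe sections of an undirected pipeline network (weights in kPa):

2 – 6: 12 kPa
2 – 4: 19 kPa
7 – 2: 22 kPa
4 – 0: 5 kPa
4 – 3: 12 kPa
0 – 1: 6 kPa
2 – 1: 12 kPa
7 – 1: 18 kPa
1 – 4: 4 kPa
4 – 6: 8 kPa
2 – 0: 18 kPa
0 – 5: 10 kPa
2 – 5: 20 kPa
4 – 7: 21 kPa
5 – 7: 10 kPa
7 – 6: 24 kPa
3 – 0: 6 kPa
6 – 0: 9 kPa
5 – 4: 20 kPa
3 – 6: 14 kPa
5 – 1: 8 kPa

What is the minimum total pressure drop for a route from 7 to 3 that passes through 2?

46 kPa

Shortest 7→2: 7–2 = 22
Shortest 2→3: 2–0–3 = 24
Total via 2: 22 + 24 = 46 kPa.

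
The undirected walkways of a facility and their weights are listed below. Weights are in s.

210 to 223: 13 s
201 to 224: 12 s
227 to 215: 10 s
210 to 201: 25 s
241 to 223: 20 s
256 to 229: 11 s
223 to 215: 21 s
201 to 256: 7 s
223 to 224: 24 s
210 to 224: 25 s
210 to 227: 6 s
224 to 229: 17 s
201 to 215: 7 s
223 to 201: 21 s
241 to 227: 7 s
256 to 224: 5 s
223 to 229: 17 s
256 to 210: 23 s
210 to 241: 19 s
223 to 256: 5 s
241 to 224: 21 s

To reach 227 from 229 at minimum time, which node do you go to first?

Enumerating some paths:
229 → 256 → 210 → 227: 11+23+6 = 40
229 → 256 → 201 → 215 → 227: 11+7+7+10 = 35
229 → 223 → 210 → 227: 17+13+6 = 36
The minimum is 35 s via 229 → 256 → 201 → 215 → 227.
So from 229 the first move is to 256.

256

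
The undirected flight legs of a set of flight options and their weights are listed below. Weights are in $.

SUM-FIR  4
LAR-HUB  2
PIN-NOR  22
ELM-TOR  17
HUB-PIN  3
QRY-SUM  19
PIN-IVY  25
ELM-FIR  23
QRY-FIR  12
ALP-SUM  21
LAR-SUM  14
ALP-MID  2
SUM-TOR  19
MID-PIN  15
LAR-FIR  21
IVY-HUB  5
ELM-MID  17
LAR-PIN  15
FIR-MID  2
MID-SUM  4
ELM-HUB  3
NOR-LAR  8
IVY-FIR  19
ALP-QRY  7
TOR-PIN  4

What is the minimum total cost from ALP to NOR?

$28

Candidate routes:
ALP–MID–PIN–HUB–LAR–NOR: 2+15+3+2+8 = 30
ALP–MID–FIR–SUM–LAR–NOR: 2+2+4+14+8 = 30
ALP–MID–SUM–LAR–NOR: 2+4+14+8 = 28
The minimum is $28 via ALP–MID–SUM–LAR–NOR.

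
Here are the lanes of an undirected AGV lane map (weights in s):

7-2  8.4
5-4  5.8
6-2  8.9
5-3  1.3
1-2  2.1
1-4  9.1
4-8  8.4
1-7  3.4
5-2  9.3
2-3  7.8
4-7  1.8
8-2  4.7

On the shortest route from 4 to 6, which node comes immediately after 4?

7

Enumerating some paths:
4–7–1–2–6: 1.8+3.4+2.1+8.9 = 16.2
4–1–2–6: 9.1+2.1+8.9 = 20.1
4–7–2–6: 1.8+8.4+8.9 = 19.1
Cheapest is 4–7–1–2–6 at 16.2 s.
So from 4 the first move is to 7.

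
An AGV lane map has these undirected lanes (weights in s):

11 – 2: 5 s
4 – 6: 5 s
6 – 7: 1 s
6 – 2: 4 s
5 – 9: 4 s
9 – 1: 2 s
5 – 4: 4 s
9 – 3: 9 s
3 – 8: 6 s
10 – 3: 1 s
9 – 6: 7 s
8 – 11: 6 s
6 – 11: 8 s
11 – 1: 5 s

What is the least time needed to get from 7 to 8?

Candidate routes:
7 - 6 - 2 - 11 - 8: 1+4+5+6 = 16
7 - 6 - 11 - 8: 1+8+6 = 15
7 - 6 - 9 - 1 - 11 - 8: 1+7+2+5+6 = 21
Cheapest is 7 - 6 - 11 - 8 at 15 s.

15 s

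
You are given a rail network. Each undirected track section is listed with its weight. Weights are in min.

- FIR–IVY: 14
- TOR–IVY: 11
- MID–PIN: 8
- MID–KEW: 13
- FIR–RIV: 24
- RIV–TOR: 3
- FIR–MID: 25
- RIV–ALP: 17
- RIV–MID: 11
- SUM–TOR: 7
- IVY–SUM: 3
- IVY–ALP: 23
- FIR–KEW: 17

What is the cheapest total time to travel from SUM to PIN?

Enumerating some paths:
SUM - IVY - FIR - MID - PIN: 3+14+25+8 = 50
SUM - TOR - RIV - MID - PIN: 7+3+11+8 = 29
SUM - IVY - FIR - KEW - MID - PIN: 3+14+17+13+8 = 55
SUM - IVY - TOR - RIV - MID - PIN: 3+11+3+11+8 = 36
Cheapest is SUM - TOR - RIV - MID - PIN at 29 min.

29 min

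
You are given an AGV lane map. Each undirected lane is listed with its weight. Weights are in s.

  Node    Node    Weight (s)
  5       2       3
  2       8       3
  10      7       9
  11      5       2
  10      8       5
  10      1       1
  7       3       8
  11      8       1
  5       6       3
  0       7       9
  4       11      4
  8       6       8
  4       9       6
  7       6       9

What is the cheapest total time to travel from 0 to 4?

Running Dijkstra from 0:
0: 0
7: 9  (via 0)
3: 17  (via 7)
6: 18  (via 7)
10: 18  (via 7)
1: 19  (via 10)
5: 21  (via 6)
8: 23  (via 10)
11: 23  (via 5)
2: 24  (via 5)
4: 27  (via 11)
Shortest route: 0 → 7 → 6 → 5 → 11 → 4 = 27 s.

27 s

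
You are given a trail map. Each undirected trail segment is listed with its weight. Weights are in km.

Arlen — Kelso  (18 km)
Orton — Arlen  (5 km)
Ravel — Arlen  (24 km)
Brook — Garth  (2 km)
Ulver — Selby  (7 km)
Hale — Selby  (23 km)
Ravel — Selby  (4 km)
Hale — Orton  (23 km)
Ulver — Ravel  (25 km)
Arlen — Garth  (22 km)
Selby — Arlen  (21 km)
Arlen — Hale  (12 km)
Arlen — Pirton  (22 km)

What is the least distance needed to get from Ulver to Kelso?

46 km

Settle nodes by increasing distance from Ulver:
Ulver: 0
Selby: 7  (via Ulver)
Ravel: 11  (via Selby)
Arlen: 28  (via Selby)
Hale: 30  (via Selby)
Orton: 33  (via Arlen)
Kelso: 46  (via Arlen)
Shortest route: Ulver → Selby → Arlen → Kelso = 46 km.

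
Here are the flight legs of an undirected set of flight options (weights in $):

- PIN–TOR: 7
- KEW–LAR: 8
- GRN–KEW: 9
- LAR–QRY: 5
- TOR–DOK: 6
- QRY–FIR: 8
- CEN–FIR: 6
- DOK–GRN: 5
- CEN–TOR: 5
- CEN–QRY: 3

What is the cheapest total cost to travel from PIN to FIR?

$18

Candidate routes:
PIN → TOR → CEN → QRY → FIR: 7+5+3+8 = 23
PIN → TOR → CEN → FIR: 7+5+6 = 18
Cheapest is PIN → TOR → CEN → FIR at $18.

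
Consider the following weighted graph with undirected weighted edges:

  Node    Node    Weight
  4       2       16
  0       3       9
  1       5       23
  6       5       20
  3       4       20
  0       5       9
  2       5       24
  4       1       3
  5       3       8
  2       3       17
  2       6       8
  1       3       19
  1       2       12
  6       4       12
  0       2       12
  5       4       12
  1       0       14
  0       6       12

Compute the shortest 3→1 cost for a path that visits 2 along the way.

29

Shortest 3→2: 3–2 = 17
Best 2 to 1: 2–1 costing 12
Total via 2: 17 + 12 = 29.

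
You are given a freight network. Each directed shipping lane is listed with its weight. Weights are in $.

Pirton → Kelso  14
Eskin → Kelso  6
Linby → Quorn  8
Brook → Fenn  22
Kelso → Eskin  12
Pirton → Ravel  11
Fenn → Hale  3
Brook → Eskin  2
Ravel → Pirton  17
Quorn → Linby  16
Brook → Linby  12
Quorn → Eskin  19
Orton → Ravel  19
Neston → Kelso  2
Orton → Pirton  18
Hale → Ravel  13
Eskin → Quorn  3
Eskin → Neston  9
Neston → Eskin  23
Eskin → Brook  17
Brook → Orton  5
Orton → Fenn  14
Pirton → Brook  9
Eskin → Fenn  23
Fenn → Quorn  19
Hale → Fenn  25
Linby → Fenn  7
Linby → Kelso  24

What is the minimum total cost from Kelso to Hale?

Running Dijkstra from Kelso:
Kelso: 0
Eskin: 12  (via Kelso)
Quorn: 15  (via Eskin)
Neston: 21  (via Eskin)
Brook: 29  (via Eskin)
Linby: 31  (via Quorn)
Orton: 34  (via Brook)
Fenn: 35  (via Eskin)
Hale: 38  (via Fenn)
Shortest route: Kelso–Eskin–Fenn–Hale = $38.

$38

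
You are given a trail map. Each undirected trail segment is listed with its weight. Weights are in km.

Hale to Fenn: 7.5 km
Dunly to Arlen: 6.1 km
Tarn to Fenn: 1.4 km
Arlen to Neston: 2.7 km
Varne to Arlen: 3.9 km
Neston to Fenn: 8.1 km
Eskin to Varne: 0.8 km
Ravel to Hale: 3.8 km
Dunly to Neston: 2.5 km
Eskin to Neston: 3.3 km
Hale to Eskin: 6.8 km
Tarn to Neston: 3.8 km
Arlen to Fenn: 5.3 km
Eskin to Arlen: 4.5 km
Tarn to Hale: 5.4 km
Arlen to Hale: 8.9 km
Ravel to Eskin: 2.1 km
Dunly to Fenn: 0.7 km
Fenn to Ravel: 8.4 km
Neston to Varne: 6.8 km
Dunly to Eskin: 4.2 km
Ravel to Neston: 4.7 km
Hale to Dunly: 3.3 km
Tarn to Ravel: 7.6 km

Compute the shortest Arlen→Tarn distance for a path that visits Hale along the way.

Shortest Arlen→Hale: Arlen → Neston → Dunly → Hale = 8.5
Shortest Hale→Tarn: Hale → Tarn = 5.4
Total via Hale: 8.5 + 5.4 = 13.9 km.

13.9 km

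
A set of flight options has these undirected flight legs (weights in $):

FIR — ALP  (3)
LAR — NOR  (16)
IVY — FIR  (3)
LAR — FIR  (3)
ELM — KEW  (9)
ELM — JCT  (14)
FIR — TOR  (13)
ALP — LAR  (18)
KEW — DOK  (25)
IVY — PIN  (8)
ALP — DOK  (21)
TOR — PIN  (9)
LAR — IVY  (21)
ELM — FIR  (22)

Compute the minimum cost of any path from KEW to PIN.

$42

Settle nodes by increasing distance from KEW:
KEW: 0
ELM: 9  (via KEW)
JCT: 23  (via ELM)
DOK: 25  (via KEW)
FIR: 31  (via ELM)
IVY: 34  (via FIR)
LAR: 34  (via FIR)
ALP: 34  (via FIR)
PIN: 42  (via IVY)
Shortest route: KEW–ELM–FIR–IVY–PIN = $42.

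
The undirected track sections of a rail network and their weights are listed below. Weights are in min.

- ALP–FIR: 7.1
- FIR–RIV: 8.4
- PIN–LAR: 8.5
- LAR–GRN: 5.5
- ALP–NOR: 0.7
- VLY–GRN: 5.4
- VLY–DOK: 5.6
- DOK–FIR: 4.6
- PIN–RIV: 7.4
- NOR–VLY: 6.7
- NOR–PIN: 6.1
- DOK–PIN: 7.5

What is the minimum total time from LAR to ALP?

15.3 min

Settle nodes by increasing distance from LAR:
LAR: 0
GRN: 5.5  (via LAR)
PIN: 8.5  (via LAR)
VLY: 10.9  (via GRN)
NOR: 14.6  (via PIN)
ALP: 15.3  (via NOR)
Shortest route: LAR → PIN → NOR → ALP = 15.3 min.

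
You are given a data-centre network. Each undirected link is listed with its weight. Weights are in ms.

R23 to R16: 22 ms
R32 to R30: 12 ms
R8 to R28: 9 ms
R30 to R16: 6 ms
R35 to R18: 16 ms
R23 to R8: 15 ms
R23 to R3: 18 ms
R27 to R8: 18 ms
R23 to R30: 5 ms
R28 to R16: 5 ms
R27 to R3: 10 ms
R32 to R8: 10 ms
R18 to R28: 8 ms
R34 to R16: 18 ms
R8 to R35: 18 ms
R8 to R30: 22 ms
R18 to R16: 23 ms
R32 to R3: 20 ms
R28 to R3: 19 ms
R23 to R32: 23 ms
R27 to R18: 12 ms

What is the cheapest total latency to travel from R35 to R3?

Compare a few routes:
R35 → R18 → R28 → R3: 16+8+19 = 43
R35 → R18 → R27 → R3: 16+12+10 = 38
The minimum is 38 ms via R35 → R18 → R27 → R3.

38 ms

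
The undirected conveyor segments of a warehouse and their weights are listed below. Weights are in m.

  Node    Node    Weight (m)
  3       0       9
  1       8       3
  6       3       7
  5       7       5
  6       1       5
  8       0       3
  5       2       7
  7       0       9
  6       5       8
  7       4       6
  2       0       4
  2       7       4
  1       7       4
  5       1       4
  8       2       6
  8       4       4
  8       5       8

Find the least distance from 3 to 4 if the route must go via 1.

19 m

Best 3 to 1: 3–6–1 costing 12
Shortest 1→4: 1–8–4 = 7
Total via 1: 12 + 7 = 19 m.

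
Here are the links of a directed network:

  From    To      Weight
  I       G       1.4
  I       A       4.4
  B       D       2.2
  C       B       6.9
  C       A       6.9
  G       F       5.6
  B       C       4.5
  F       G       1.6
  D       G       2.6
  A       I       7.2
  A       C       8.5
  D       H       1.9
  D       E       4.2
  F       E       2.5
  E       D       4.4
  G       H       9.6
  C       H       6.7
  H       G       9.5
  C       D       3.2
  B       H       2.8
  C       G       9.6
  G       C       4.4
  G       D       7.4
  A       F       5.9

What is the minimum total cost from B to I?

18.6

Candidate routes:
B - C - A - I: 4.5+6.9+7.2 = 18.6
B - D - G - C - A - I: 2.2+2.6+4.4+6.9+7.2 = 23.3
B - H - G - C - A - I: 2.8+9.5+4.4+6.9+7.2 = 30.8
The minimum is 18.6 via B - C - A - I.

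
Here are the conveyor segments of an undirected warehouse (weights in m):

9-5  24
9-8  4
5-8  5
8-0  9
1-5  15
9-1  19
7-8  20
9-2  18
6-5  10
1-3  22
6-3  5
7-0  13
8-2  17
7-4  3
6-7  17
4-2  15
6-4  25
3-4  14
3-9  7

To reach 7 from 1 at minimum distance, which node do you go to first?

3

Enumerating some paths:
1 → 3 → 4 → 7: 22+14+3 = 39
1 → 5 → 8 → 7: 15+5+20 = 40
The minimum is 39 m via 1 → 3 → 4 → 7.
So from 1 the first move is to 3.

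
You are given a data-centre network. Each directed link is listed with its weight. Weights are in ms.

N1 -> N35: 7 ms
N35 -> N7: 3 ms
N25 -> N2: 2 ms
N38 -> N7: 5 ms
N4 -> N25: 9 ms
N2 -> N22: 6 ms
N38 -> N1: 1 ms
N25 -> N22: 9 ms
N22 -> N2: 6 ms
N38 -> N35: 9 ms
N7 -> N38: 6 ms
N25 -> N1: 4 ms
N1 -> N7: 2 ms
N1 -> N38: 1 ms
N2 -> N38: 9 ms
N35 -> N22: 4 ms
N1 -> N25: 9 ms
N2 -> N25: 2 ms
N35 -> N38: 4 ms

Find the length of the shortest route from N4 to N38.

Candidate routes:
N4–N25–N1–N38: 9+4+1 = 14
N4–N25–N2–N38: 9+2+9 = 20
The minimum is 14 ms via N4–N25–N1–N38.

14 ms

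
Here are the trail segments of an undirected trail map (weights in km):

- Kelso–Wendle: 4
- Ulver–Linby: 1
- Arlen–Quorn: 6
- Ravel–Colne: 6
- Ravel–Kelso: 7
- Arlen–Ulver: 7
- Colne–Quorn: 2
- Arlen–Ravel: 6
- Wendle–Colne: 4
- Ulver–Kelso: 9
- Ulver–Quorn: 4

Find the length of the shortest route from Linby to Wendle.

Candidate routes:
Linby - Ulver - Kelso - Wendle: 1+9+4 = 14
Linby - Ulver - Quorn - Colne - Wendle: 1+4+2+4 = 11
Linby - Ulver - Arlen - Quorn - Colne - Wendle: 1+7+6+2+4 = 20
The minimum is 11 km via Linby - Ulver - Quorn - Colne - Wendle.

11 km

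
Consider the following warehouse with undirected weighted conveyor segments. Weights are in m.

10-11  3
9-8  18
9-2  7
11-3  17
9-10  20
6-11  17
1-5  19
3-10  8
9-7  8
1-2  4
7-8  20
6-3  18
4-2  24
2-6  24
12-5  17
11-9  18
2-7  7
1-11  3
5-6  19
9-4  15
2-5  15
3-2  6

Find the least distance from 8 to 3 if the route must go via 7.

Best 8 to 7: 8 → 7 costing 20
Best 7 to 3: 7 → 2 → 3 costing 13
Total via 7: 20 + 13 = 33 m.

33 m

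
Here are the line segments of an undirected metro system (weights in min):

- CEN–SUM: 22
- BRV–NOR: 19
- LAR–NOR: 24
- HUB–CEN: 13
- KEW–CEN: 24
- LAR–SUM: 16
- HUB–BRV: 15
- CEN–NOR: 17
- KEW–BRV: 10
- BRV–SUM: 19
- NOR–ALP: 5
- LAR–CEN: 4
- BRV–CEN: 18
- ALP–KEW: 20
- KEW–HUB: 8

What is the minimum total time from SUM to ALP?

42 min

Enumerating some paths:
SUM - CEN - NOR - ALP: 22+17+5 = 44
SUM - LAR - NOR - ALP: 16+24+5 = 45
SUM - BRV - NOR - ALP: 19+19+5 = 43
SUM - LAR - CEN - NOR - ALP: 16+4+17+5 = 42
The minimum is 42 min via SUM - LAR - CEN - NOR - ALP.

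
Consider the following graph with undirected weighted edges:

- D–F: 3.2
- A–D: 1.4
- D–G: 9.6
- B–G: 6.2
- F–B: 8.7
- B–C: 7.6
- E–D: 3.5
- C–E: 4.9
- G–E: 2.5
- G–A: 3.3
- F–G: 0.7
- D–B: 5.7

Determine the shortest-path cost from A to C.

9.8

Compare a few routes:
A → D → B → C: 1.4+5.7+7.6 = 14.7
A → D → F → G → E → C: 1.4+3.2+0.7+2.5+4.9 = 12.7
A → G → E → C: 3.3+2.5+4.9 = 10.7
A → D → E → C: 1.4+3.5+4.9 = 9.8
The minimum is 9.8 via A → D → E → C.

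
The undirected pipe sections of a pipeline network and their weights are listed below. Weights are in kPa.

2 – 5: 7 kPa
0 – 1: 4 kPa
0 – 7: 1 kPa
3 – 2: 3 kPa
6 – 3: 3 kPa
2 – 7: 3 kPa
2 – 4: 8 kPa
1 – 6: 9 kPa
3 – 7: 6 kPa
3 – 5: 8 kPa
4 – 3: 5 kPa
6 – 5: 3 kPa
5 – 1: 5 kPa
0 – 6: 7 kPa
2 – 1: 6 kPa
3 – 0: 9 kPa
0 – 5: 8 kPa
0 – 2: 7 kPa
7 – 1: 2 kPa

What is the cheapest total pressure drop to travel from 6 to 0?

7 kPa

Running Dijkstra from 6:
6: 0
3: 3  (via 6)
5: 3  (via 6)
2: 6  (via 3)
0: 7  (via 6)
Shortest route: 6–0 = 7 kPa.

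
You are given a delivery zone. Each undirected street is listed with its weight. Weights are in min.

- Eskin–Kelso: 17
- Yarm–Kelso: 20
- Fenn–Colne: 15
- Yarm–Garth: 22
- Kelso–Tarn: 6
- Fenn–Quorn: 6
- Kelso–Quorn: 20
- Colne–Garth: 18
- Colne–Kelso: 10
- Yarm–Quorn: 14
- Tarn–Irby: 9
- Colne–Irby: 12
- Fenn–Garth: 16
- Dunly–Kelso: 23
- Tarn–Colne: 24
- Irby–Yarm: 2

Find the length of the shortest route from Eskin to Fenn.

Compare a few routes:
Eskin–Kelso–Quorn–Fenn: 17+20+6 = 43
Eskin–Kelso–Colne–Fenn: 17+10+15 = 42
The minimum is 42 min via Eskin–Kelso–Colne–Fenn.

42 min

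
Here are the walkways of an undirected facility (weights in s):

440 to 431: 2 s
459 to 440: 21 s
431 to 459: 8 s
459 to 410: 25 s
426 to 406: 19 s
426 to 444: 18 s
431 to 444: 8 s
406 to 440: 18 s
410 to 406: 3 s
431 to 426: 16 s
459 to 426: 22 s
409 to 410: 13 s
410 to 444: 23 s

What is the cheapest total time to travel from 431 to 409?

36 s

Settle nodes by increasing distance from 431:
431: 0
440: 2  (via 431)
444: 8  (via 431)
459: 8  (via 431)
426: 16  (via 431)
406: 20  (via 440)
410: 23  (via 406)
409: 36  (via 410)
Shortest route: 431–440–406–410–409 = 36 s.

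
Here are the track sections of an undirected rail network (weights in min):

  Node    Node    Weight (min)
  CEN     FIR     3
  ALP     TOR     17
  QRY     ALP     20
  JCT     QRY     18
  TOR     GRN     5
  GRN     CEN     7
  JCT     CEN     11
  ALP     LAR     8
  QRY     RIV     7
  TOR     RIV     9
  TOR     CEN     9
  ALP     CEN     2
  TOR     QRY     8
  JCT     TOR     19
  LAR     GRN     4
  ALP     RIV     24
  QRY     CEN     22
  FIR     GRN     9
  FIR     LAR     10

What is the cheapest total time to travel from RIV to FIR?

Compare a few routes:
RIV–TOR–CEN–FIR: 9+9+3 = 21
RIV–TOR–GRN–FIR: 9+5+9 = 23
Cheapest is RIV–TOR–CEN–FIR at 21 min.

21 min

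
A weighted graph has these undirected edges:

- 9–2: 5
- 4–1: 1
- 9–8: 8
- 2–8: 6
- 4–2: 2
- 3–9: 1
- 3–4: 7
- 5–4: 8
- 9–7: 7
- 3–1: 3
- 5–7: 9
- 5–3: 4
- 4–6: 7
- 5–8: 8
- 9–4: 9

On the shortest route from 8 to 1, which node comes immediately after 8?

Compare a few routes:
8–9–3–1: 8+1+3 = 12
8–2–9–3–1: 6+5+1+3 = 15
8–2–4–1: 6+2+1 = 9
Cheapest is 8–2–4–1 at 9.
So from 8 the first move is to 2.

2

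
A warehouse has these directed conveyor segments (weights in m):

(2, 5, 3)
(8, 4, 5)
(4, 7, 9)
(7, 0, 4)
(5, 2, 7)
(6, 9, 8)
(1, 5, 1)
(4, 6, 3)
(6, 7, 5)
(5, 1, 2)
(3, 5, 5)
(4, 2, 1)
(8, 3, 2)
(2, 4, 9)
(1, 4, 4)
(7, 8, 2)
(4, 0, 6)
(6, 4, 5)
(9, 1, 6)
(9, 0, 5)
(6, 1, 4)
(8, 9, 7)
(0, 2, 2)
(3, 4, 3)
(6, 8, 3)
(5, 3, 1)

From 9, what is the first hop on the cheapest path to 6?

1

Enumerating some paths:
9 → 0 → 2 → 5 → 3 → 4 → 6: 5+2+3+1+3+3 = 17
9 → 1 → 5 → 3 → 4 → 6: 6+1+1+3+3 = 14
9 → 1 → 4 → 6: 6+4+3 = 13
Cheapest is 9 → 1 → 4 → 6 at 13 m.
So from 9 the first move is to 1.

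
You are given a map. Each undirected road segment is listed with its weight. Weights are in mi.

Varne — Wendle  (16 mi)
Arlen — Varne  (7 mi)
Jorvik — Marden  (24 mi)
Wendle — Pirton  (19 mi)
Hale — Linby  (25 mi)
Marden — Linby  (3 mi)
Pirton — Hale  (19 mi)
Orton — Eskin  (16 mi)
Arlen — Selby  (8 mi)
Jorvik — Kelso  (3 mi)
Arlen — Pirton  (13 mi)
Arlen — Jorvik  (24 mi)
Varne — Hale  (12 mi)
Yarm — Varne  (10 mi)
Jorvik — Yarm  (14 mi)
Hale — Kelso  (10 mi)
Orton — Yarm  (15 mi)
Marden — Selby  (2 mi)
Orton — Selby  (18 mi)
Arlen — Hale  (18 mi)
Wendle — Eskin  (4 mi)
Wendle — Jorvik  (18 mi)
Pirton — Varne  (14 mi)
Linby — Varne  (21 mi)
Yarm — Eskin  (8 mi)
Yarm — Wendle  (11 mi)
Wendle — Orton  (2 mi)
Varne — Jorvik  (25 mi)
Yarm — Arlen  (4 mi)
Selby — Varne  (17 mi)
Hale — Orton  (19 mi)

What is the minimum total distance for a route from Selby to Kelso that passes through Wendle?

41 mi

Best Selby to Wendle: Selby → Orton → Wendle costing 20
Shortest Wendle→Kelso: Wendle → Jorvik → Kelso = 21
Total via Wendle: 20 + 21 = 41 mi.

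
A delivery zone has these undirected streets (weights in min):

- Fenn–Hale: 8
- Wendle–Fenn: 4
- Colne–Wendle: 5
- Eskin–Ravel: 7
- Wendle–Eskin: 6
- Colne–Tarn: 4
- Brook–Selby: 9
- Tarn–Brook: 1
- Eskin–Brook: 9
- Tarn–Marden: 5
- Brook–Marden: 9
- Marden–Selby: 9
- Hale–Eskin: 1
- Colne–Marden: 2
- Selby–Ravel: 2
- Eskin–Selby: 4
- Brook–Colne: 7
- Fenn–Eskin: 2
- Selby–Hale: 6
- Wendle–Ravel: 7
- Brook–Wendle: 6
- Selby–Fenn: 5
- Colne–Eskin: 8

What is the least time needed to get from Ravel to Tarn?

Shortest distances from Ravel:
Ravel: 0
Selby: 2  (via Ravel)
Eskin: 6  (via Selby)
Wendle: 7  (via Ravel)
Fenn: 7  (via Selby)
Hale: 7  (via Eskin)
Marden: 11  (via Selby)
Brook: 11  (via Selby)
Colne: 12  (via Wendle)
Tarn: 12  (via Brook)
Shortest route: Ravel → Selby → Brook → Tarn = 12 min.

12 min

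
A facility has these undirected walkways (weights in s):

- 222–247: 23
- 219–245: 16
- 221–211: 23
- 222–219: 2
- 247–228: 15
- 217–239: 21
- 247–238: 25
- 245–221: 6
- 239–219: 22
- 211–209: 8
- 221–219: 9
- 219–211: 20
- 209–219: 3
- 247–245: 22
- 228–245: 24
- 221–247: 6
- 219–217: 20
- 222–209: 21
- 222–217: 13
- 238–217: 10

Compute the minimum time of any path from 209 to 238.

28 s

Compare a few routes:
209 - 219 - 217 - 238: 3+20+10 = 33
209 - 222 - 217 - 238: 21+13+10 = 44
209 - 219 - 222 - 217 - 238: 3+2+13+10 = 28
209 - 219 - 221 - 247 - 238: 3+9+6+25 = 43
Cheapest is 209 - 219 - 222 - 217 - 238 at 28 s.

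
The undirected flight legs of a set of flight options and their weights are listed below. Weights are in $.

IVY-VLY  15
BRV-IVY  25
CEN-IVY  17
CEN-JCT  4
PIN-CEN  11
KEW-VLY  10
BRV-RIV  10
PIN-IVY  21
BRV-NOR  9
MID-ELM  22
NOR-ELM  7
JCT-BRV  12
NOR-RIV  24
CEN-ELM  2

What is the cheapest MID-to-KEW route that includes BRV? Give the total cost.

Best MID to BRV: MID → ELM → NOR → BRV costing 38
Shortest BRV→KEW: BRV → IVY → VLY → KEW = 50
Total via BRV: 38 + 50 = $88.

$88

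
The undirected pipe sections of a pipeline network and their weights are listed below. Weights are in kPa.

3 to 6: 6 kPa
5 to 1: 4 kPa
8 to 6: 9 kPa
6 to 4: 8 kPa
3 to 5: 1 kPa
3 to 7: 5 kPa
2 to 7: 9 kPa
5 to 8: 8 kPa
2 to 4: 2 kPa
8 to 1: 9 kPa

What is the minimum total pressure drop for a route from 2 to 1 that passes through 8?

28 kPa

Best 2 to 8: 2 → 4 → 6 → 8 costing 19
Shortest 8→1: 8 → 1 = 9
Total via 8: 19 + 9 = 28 kPa.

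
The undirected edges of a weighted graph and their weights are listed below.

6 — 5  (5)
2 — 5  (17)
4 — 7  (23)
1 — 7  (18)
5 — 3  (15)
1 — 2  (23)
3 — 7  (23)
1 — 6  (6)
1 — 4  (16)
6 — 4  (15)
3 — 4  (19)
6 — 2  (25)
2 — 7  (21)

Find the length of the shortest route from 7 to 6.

Settle nodes by increasing distance from 7:
7: 0
1: 18  (via 7)
2: 21  (via 7)
3: 23  (via 7)
4: 23  (via 7)
6: 24  (via 1)
Shortest route: 7–1–6 = 24.

24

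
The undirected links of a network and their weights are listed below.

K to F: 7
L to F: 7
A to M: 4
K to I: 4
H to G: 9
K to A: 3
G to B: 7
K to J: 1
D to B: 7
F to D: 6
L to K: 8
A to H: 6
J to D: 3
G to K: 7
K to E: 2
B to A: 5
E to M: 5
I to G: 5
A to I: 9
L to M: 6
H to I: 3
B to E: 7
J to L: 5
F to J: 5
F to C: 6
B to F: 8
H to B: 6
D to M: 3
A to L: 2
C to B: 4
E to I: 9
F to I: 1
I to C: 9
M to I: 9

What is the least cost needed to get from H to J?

Shortest distances from H:
H: 0
I: 3  (via H)
F: 4  (via I)
A: 6  (via H)
B: 6  (via H)
K: 7  (via I)
G: 8  (via I)
J: 8  (via K)
Shortest route: H → I → K → J = 8.

8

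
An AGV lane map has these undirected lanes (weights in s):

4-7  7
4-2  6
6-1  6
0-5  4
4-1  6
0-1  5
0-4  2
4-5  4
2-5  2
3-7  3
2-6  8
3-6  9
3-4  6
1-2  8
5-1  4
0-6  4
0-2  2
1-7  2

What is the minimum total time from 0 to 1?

5 s

Running Dijkstra from 0:
0: 0
2: 2  (via 0)
4: 2  (via 0)
5: 4  (via 0)
6: 4  (via 0)
1: 5  (via 0)
Shortest route: 0–1 = 5 s.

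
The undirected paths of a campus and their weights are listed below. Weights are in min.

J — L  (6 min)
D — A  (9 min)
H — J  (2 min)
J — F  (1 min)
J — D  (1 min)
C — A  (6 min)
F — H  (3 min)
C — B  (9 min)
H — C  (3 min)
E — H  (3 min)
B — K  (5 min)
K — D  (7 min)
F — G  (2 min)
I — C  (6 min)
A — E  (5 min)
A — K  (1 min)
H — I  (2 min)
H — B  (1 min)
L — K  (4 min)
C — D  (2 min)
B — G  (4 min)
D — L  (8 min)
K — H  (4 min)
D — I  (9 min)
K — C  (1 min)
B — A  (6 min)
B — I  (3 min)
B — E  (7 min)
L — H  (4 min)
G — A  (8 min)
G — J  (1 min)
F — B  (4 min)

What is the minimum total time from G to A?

Settle nodes by increasing distance from G:
G: 0
J: 1  (via G)
D: 2  (via J)
F: 2  (via G)
H: 3  (via J)
B: 4  (via G)
C: 4  (via D)
I: 5  (via H)
K: 5  (via C)
A: 6  (via K)
Shortest route: G–J–D–C–K–A = 6 min.

6 min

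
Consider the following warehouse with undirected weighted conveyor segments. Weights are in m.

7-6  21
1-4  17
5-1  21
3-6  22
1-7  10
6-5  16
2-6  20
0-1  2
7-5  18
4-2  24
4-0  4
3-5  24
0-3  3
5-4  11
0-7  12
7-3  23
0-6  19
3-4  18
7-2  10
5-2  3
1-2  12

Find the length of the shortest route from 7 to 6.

21 m

Settle nodes by increasing distance from 7:
7: 0
1: 10  (via 7)
2: 10  (via 7)
0: 12  (via 7)
5: 13  (via 2)
3: 15  (via 0)
4: 16  (via 0)
6: 21  (via 7)
Shortest route: 7 → 6 = 21 m.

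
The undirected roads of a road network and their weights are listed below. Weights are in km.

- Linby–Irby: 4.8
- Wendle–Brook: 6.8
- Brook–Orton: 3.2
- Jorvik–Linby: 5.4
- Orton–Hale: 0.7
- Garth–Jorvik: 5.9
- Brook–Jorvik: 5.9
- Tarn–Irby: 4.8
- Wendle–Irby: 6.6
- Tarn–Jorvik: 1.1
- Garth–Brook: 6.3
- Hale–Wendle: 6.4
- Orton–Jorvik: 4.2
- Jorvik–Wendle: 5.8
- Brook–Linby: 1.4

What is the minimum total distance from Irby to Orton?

9.4 km

Candidate routes:
Irby → Linby → Brook → Orton: 4.8+1.4+3.2 = 9.4
Irby → Linby → Jorvik → Orton: 4.8+5.4+4.2 = 14.4
Irby → Wendle → Hale → Orton: 6.6+6.4+0.7 = 13.7
Irby → Tarn → Jorvik → Orton: 4.8+1.1+4.2 = 10.1
The minimum is 9.4 km via Irby → Linby → Brook → Orton.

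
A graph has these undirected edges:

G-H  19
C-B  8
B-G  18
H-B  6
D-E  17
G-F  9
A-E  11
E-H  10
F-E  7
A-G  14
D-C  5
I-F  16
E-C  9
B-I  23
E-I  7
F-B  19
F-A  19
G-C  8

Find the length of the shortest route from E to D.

14

Shortest distances from E:
E: 0
F: 7  (via E)
I: 7  (via E)
C: 9  (via E)
H: 10  (via E)
A: 11  (via E)
D: 14  (via C)
Shortest route: E–C–D = 14.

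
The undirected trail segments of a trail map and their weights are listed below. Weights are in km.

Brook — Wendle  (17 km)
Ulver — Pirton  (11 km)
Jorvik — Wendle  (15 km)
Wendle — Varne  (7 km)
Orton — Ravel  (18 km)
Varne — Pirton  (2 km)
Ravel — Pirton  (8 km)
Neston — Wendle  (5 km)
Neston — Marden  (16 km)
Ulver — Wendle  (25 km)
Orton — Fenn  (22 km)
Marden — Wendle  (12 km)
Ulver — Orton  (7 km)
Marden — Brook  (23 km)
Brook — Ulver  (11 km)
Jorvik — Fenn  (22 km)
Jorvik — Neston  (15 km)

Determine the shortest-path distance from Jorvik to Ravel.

Candidate routes:
Jorvik → Neston → Wendle → Varne → Pirton → Ravel: 15+5+7+2+8 = 37
Jorvik → Wendle → Varne → Pirton → Ravel: 15+7+2+8 = 32
Cheapest is Jorvik → Wendle → Varne → Pirton → Ravel at 32 km.

32 km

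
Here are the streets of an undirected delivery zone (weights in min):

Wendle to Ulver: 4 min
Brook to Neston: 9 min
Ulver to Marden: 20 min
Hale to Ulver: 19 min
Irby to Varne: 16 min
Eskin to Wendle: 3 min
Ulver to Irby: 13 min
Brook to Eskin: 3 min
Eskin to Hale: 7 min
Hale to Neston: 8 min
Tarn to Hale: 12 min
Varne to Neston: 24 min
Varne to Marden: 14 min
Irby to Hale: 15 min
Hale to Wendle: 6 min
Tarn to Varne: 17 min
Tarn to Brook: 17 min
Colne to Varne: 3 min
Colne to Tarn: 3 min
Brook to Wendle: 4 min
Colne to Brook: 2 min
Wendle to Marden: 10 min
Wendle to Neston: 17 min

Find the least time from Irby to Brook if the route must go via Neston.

32 min

Shortest Irby→Neston: Irby–Hale–Neston = 23
Shortest Neston→Brook: Neston–Brook = 9
Total via Neston: 23 + 9 = 32 min.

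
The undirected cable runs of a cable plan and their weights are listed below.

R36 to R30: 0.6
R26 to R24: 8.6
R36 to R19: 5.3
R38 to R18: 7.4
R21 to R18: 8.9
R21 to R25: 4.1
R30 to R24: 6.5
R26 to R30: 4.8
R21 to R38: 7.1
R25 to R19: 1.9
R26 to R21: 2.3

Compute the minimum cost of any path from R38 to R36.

14.8

Settle nodes by increasing distance from R38:
R38: 0
R21: 7.1  (via R38)
R18: 7.4  (via R38)
R26: 9.4  (via R21)
R25: 11.2  (via R21)
R19: 13.1  (via R25)
R30: 14.2  (via R26)
R36: 14.8  (via R30)
Shortest route: R38–R21–R26–R30–R36 = 14.8.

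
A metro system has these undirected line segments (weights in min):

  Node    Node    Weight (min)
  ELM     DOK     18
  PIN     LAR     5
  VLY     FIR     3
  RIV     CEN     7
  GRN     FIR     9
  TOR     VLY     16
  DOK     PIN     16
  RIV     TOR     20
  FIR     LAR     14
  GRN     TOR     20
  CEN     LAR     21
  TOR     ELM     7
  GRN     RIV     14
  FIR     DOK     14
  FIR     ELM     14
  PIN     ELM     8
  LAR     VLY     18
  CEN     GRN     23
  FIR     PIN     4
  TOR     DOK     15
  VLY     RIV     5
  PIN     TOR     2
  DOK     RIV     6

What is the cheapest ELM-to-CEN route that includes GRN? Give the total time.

Shortest ELM→GRN: ELM → PIN → FIR → GRN = 21
Best GRN to CEN: GRN → RIV → CEN costing 21
Total via GRN: 21 + 21 = 42 min.

42 min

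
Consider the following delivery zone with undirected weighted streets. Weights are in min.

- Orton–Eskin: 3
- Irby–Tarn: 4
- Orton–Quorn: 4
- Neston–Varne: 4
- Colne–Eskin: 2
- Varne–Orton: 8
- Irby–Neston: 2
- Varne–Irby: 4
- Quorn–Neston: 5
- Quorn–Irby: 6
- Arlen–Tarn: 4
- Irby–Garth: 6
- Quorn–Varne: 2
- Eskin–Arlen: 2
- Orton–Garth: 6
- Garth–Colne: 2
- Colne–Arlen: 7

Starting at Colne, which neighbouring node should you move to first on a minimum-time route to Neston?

Enumerating some paths:
Colne - Garth - Irby - Neston: 2+6+2 = 10
Colne - Eskin - Arlen - Tarn - Irby - Neston: 2+2+4+4+2 = 14
Colne - Eskin - Orton - Quorn - Neston: 2+3+4+5 = 14
The minimum is 10 min via Colne - Garth - Irby - Neston.
So from Colne the first move is to Garth.

Garth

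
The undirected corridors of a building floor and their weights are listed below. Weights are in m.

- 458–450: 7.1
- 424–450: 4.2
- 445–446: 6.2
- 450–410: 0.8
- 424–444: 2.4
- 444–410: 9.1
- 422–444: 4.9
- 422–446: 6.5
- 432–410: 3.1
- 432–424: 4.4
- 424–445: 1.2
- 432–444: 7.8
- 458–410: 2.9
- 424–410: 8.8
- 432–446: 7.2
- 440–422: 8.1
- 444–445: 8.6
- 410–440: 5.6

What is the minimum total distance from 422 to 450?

Candidate routes:
422 → 444 → 410 → 450: 4.9+9.1+0.8 = 14.8
422 → 444 → 424 → 432 → 410 → 450: 4.9+2.4+4.4+3.1+0.8 = 15.6
422 → 444 → 424 → 450: 4.9+2.4+4.2 = 11.5
422 → 440 → 410 → 450: 8.1+5.6+0.8 = 14.5
The minimum is 11.5 m via 422 → 444 → 424 → 450.

11.5 m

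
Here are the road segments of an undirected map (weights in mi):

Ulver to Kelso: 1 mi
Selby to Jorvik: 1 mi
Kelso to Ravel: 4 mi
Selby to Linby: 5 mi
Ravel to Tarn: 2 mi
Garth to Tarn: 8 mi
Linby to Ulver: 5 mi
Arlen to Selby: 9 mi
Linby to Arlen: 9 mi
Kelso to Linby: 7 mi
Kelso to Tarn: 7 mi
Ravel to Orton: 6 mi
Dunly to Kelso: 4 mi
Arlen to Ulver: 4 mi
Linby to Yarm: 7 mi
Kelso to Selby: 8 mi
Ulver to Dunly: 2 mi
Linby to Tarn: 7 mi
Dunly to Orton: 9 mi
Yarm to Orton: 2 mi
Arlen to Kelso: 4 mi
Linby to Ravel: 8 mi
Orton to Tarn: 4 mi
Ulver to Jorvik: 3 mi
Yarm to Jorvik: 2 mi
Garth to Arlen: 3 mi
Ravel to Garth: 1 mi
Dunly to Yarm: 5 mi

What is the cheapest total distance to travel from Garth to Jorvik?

Candidate routes:
Garth → Arlen → Ulver → Jorvik: 3+4+3 = 10
Garth → Ravel → Kelso → Ulver → Jorvik: 1+4+1+3 = 9
Garth → Ravel → Tarn → Orton → Yarm → Jorvik: 1+2+4+2+2 = 11
Garth → Ravel → Orton → Yarm → Jorvik: 1+6+2+2 = 11
The minimum is 9 mi via Garth → Ravel → Kelso → Ulver → Jorvik.

9 mi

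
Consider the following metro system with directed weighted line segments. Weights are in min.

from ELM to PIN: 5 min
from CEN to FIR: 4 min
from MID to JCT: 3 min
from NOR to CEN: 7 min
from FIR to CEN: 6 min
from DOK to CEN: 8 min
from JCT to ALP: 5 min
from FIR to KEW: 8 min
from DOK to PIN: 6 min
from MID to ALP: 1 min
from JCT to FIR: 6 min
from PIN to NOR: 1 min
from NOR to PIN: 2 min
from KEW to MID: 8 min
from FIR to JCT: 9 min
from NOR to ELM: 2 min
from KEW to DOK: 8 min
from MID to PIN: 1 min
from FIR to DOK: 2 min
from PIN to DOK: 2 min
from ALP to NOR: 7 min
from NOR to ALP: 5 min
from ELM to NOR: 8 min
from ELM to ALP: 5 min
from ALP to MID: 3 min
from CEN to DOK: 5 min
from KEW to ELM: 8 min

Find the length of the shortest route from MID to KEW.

17 min

Settle nodes by increasing distance from MID:
MID: 0
PIN: 1  (via MID)
ALP: 1  (via MID)
NOR: 2  (via PIN)
JCT: 3  (via MID)
DOK: 3  (via PIN)
ELM: 4  (via NOR)
FIR: 9  (via JCT)
CEN: 9  (via NOR)
KEW: 17  (via FIR)
Shortest route: MID → JCT → FIR → KEW = 17 min.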